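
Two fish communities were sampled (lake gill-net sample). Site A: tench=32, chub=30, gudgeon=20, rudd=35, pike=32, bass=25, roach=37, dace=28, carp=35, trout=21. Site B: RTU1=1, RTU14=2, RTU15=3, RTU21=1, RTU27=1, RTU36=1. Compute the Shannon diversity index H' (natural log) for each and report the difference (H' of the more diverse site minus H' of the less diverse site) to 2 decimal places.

Site A: N=295, proportions 0.1085, 0.1017, 0.0678, 0.1186, 0.1085, 0.0847, 0.1254, 0.0949, 0.1186, 0.0712, giving H' = 2.2838 (working shown to 4 dp, full precision carried).
Site B: N=9, proportions 0.1111, 0.2222, 0.3333, 0.1111, 0.1111, 0.1111, giving H' = 1.6770.
Difference = |2.2838 − 1.6770| = 0.6068, i.e. 0.61 to 2 decimal places.

0.61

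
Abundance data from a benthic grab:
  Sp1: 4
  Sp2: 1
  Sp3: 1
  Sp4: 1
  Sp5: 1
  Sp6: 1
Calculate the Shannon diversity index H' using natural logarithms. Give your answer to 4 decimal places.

1.5811

Total N = 4+1+1+1+1+1 = 9, so the proportions are 0.444444, 0.111111, 0.111111, 0.111111, 0.111111, 0.111111 (working shown to 6 dp, full precision carried).
Each pᵢ ln pᵢ term: 0.444444×(-0.810930)=-0.360413, 0.111111×(-2.197225)=-0.244136, 0.111111×(-2.197225)=-0.244136, 0.111111×(-2.197225)=-0.244136, 0.111111×(-2.197225)=-0.244136, 0.111111×(-2.197225)=-0.244136.
Sum = -1.581094, so H' = 1.5811.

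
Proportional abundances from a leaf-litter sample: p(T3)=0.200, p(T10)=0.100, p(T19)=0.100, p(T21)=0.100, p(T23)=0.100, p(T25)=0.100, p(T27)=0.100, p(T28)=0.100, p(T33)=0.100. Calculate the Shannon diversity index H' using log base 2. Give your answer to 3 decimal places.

3.122

Each pᵢ log₂ pᵢ term (working shown to 5 dp, full precision carried): 0.2×(-2.32193)=-0.46439, 0.1×(-3.32193)=-0.33219, 0.1×(-3.32193)=-0.33219, 0.1×(-3.32193)=-0.33219, 0.1×(-3.32193)=-0.33219, 0.1×(-3.32193)=-0.33219, 0.1×(-3.32193)=-0.33219, 0.1×(-3.32193)=-0.33219, 0.1×(-3.32193)=-0.33219.
Sum = -3.12193, so H' = 3.122.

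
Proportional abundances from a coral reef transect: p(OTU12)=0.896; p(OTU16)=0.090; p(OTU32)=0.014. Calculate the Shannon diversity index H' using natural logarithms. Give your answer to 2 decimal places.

0.37

Each pᵢ ln pᵢ term (working shown to 4 dp, full precision carried): 0.896×(-0.1098)=-0.0984, 0.09×(-2.4079)=-0.2167, 0.014×(-4.2687)=-0.0598.
Sum = -0.3749, so H' = 0.37.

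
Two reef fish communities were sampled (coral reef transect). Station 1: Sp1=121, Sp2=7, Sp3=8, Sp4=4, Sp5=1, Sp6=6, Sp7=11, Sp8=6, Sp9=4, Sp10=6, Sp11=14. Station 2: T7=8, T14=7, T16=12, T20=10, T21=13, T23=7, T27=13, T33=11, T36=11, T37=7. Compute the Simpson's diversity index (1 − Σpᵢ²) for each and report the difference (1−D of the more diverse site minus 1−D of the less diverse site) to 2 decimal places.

Station 1: N=188, proportions 0.6436, 0.0372, 0.0426, 0.0213, 0.0053, 0.0319, 0.0585, 0.0319, 0.0213, 0.0319, 0.0745, giving 1−D = 0.5696 (working shown to 4 dp, full precision carried).
Station 2: N=99, proportions 0.0808, 0.0707, 0.1212, 0.101, 0.1313, 0.0707, 0.1313, 0.1111, 0.1111, 0.0707, giving 1−D = 0.8944.
Difference = |0.5696 − 0.8944| = 0.3248, i.e. 0.32 to 2 decimal places.

0.32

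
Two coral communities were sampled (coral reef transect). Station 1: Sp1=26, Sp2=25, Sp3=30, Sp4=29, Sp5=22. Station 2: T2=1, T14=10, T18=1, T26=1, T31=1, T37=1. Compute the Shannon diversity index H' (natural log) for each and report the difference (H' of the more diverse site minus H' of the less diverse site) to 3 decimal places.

0.430

Station 1: N=132, proportions 0.19697, 0.18939, 0.22727, 0.2197, 0.16667, giving H' = 1.60346 (working shown to 5 dp, full precision carried).
Station 2: N=15, proportions 0.06667, 0.66667, 0.06667, 0.06667, 0.06667, 0.06667, giving H' = 1.17299.
Difference = |1.60346 − 1.17299| = 0.43047, i.e. 0.430 to 3 decimal places.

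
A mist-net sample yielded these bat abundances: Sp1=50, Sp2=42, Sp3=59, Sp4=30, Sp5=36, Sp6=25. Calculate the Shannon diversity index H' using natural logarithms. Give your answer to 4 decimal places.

Total N = 50+42+59+30+36+25 = 242, so the proportions are 0.206612, 0.173554, 0.243802, 0.123967, 0.14876, 0.103306 (working shown to 6 dp, full precision carried).
Each pᵢ ln pᵢ term: 0.206612×(-1.576915)=-0.325809, 0.173554×(-1.751268)=-0.303939, 0.243802×(-1.411400)=-0.344102, 0.123967×(-2.087740)=-0.258811, 0.14876×(-1.905419)=-0.283451, 0.103306×(-2.270062)=-0.234511.
Sum = -1.750622, so H' = 1.7506.

1.7506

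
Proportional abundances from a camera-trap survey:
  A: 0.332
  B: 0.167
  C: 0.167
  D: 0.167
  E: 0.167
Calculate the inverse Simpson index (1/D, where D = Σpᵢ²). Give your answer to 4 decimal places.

D = 0.332² + 0.167² + 0.167² + 0.167² + 0.167² = 0.11022400 + 0.02788900 + 0.02788900 + 0.02788900 + 0.02788900 = 0.22178000 (working shown to 8 dp, full precision carried).
So 1/D = 4.508973, i.e. 4.5090 to 4 decimal places.

4.5090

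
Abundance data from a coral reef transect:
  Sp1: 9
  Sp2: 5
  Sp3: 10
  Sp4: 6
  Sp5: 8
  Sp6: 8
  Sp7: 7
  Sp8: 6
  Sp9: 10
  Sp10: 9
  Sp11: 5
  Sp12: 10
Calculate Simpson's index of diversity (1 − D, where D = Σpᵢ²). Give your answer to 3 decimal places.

Total N = 9+5+10+6+8+8+7+6+10+9+5+10 = 93, so the proportions are 0.09677, 0.05376, 0.10753, 0.06452, 0.08602, 0.08602, 0.07527, 0.06452, 0.10753, 0.09677, 0.05376, 0.10753 (working shown to 5 dp, full precision carried).
D = 0.09677² + 0.05376² + 0.10753² + 0.06452² + 0.08602² + 0.08602² + 0.07527² + 0.06452² + 0.10753² + 0.09677² + 0.05376² + 0.10753² = 0.00937 + 0.00289 + 0.01156 + 0.00416 + 0.00740 + 0.00740 + 0.00567 + 0.00416 + 0.01156 + 0.00937 + 0.00289 + 0.01156 = 0.08799.
So 1 − D = 0.91201, i.e. 0.912 to 3 decimal places.

0.912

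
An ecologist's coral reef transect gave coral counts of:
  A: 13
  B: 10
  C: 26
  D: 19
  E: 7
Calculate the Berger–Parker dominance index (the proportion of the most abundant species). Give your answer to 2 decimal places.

Total N = 13+10+26+19+7 = 75, so the proportions are 0.1733, 0.1333, 0.3467, 0.2533, 0.0933 (working shown to 4 dp, full precision carried).
The largest proportion is 0.3467, i.e. d = 0.35 to 2 decimal places.

0.35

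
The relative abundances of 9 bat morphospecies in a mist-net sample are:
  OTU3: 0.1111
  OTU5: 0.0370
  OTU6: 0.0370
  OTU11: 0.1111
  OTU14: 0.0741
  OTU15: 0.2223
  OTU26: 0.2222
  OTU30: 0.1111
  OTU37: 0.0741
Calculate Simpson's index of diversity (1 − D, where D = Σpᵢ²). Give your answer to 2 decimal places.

D = 0.1111² + 0.037² + 0.037² + 0.1111² + 0.0741² + 0.2223² + 0.2222² + 0.1111² + 0.0741² = 0.0123 + 0.0014 + 0.0014 + 0.0123 + 0.0055 + 0.0494 + 0.0494 + 0.0123 + 0.0055 = 0.1495 (working shown to 4 dp, full precision carried).
So 1 − D = 0.8505, i.e. 0.85 to 2 decimal places.

0.85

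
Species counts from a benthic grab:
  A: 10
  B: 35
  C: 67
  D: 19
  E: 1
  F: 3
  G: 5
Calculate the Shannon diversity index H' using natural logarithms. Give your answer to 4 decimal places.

1.3955

Total N = 10+35+67+19+1+3+5 = 140, so the proportions are 0.071429, 0.25, 0.478571, 0.135714, 0.007143, 0.021429, 0.035714 (working shown to 6 dp, full precision carried).
Each pᵢ ln pᵢ term: 0.071429×(-2.639057)=-0.188504, 0.25×(-1.386294)=-0.346574, 0.478571×(-0.736950)=-0.352683, 0.135714×(-1.997203)=-0.271049, 0.007143×(-4.941642)=-0.035297, 0.021429×(-3.843030)=-0.082351, 0.035714×(-3.332205)=-0.119007.
Sum = -1.395465, so H' = 1.3955.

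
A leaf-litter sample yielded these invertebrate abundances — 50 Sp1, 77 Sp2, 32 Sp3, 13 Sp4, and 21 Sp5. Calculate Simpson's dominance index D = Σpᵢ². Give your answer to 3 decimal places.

0.270

Total N = 50+77+32+13+21 = 193, so the proportions are 0.25907, 0.39896, 0.1658, 0.06736, 0.10881 (working shown to 5 dp, full precision carried).
D = 0.25907² + 0.39896² + 0.1658² + 0.06736² + 0.10881² = 0.06712 + 0.15917 + 0.02749 + 0.00454 + 0.01184 = 0.27015.
To 3 decimal places, D = 0.270.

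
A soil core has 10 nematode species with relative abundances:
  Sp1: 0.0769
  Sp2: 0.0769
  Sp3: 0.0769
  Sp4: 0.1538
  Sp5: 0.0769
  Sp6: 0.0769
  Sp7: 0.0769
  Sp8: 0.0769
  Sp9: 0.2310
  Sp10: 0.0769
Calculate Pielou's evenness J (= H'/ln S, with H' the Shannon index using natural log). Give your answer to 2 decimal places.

0.96

H' = −Σ pᵢ ln pᵢ = −((-0.1973) + (-0.1973) + (-0.1973) + (-0.2879) + (-0.1973) + (-0.1973) + (-0.1973) + (-0.1973) + (-0.3385) + (-0.1973)) = 2.2046 (working shown to 4 dp, full precision carried).
With S = 10 species, ln S = 2.3026, so J = 2.2046/2.3026 = 0.9574, i.e. 0.96 to 2 decimal places.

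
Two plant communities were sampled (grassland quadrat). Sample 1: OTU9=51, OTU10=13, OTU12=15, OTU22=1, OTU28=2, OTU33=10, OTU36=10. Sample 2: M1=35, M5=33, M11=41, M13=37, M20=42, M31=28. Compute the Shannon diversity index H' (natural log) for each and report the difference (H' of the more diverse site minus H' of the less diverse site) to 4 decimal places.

Sample 1: N=102, proportions 0.5, 0.127451, 0.1470588, 0.0098039, 0.0196078, 0.0980392, 0.0980392, giving H' = 1.4688336 (working shown to 7 dp, full precision carried).
Sample 2: N=216, proportions 0.162037, 0.1527778, 0.1898148, 0.1712963, 0.1944444, 0.1296296, giving H' = 1.7828423.
Difference = |1.4688336 − 1.7828423| = 0.3140087, i.e. 0.3140 to 4 decimal places.

0.3140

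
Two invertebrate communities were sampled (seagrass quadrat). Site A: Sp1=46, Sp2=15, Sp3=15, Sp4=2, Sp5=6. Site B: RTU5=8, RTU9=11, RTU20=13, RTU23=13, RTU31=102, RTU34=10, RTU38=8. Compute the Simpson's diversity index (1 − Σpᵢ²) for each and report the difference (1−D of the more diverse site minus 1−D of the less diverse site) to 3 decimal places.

0.038

Site A: N=84, proportions 0.54762, 0.17857, 0.17857, 0.02381, 0.07143, giving 1−D = 0.63067 (working shown to 5 dp, full precision carried).
Site B: N=165, proportions 0.04848, 0.06667, 0.07879, 0.07879, 0.61818, 0.06061, 0.04848, giving 1−D = 0.59262.
Difference = |0.63067 − 0.59262| = 0.03805, i.e. 0.038 to 3 decimal places.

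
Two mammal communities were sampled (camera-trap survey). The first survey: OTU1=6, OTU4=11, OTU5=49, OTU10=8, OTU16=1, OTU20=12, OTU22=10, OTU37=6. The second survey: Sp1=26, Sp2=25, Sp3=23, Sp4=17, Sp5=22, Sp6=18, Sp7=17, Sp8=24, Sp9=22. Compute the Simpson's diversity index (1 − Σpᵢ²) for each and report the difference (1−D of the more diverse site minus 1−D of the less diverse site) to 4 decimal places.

0.1600

The first survey: N=103, proportions 0.058252, 0.106796, 0.475728, 0.07767, 0.009709, 0.116505, 0.097087, 0.058252, giving 1−D = 0.726364 (working shown to 6 dp, full precision carried).
The second survey: N=194, proportions 0.134021, 0.128866, 0.118557, 0.087629, 0.113402, 0.092784, 0.087629, 0.123711, 0.113402, giving 1−D = 0.886385.
Difference = |0.726364 − 0.886385| = 0.160021, i.e. 0.1600 to 4 decimal places.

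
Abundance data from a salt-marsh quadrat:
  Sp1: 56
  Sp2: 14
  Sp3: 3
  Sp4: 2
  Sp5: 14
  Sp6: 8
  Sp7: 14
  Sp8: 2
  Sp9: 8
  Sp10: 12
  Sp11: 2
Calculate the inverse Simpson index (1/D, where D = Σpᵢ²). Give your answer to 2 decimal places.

4.54

Total N = 56+14+3+2+14+8+14+2+8+12+2 = 135, so the proportions are 0.414815, 0.103704, 0.022222, 0.014815, 0.103704, 0.059259, 0.103704, 0.014815, 0.059259, 0.088889, 0.014815 (working shown to 6 dp, full precision carried).
D = 0.414815² + 0.103704² + 0.022222² + 0.014815² + 0.103704² + 0.059259² + 0.103704² + 0.014815² + 0.059259² + 0.088889² + 0.014815² = 0.172071 + 0.010754 + 0.000494 + 0.000219 + 0.010754 + 0.003512 + 0.010754 + 0.000219 + 0.003512 + 0.007901 + 0.000219 = 0.220412.
So 1/D = 4.5370, i.e. 4.54 to 2 decimal places.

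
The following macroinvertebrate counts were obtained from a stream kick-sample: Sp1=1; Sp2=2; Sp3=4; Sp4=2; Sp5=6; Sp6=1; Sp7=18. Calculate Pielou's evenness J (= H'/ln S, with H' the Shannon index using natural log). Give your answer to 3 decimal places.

Total N = 1+2+4+2+6+1+18 = 34, so the proportions are 0.02941, 0.05882, 0.11765, 0.05882, 0.17647, 0.02941, 0.52941 (working shown to 5 dp, full precision carried).
H' = −Σ pᵢ ln pᵢ = −((-0.10372) + (-0.16666) + (-0.25177) + (-0.16666) + (-0.30611) + (-0.10372) + (-0.33670)) = 1.43533.
With S = 7 species, ln S = 1.94591, so J = 1.43533/1.94591 = 0.73761, i.e. 0.738 to 3 decimal places.

0.738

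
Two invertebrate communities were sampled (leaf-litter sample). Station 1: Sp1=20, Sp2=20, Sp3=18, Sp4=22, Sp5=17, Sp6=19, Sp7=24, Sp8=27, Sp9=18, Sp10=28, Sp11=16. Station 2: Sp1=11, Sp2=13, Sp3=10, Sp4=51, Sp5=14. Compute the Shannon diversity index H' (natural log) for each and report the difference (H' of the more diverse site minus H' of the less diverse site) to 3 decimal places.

Station 1: N=229, proportions 0.08734, 0.08734, 0.0786, 0.09607, 0.07424, 0.08297, 0.1048, 0.1179, 0.0786, 0.12227, 0.06987, giving H' = 2.38168 (working shown to 5 dp, full precision carried).
Station 2: N=99, proportions 0.11111, 0.13131, 0.10101, 0.51515, 0.14141, giving H' = 1.36061.
Difference = |2.38168 − 1.36061| = 1.02107, i.e. 1.021 to 3 decimal places.

1.021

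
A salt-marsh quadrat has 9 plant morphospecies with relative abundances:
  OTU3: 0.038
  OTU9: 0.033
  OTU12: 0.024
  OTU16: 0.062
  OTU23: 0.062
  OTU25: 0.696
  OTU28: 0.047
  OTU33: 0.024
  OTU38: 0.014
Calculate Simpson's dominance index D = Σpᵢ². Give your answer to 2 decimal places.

D = 0.038² + 0.033² + 0.024² + 0.062² + 0.062² + 0.696² + 0.047² + 0.024² + 0.014² = 0.0014 + 0.0011 + 0.0006 + 0.0038 + 0.0038 + 0.4844 + 0.0022 + 0.0006 + 0.0002 = 0.4982 (working shown to 4 dp, full precision carried).
To 2 decimal places, D = 0.50.

0.50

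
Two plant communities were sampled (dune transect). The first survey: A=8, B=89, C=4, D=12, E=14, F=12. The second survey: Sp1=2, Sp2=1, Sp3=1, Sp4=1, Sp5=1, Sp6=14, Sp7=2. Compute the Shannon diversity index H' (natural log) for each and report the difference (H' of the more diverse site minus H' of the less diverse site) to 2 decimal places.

The first survey: N=139, proportions 0.0576, 0.6403, 0.0288, 0.0863, 0.1007, 0.0863, giving H' = 1.2060 (working shown to 4 dp, full precision carried).
The second survey: N=22, proportions 0.0909, 0.0455, 0.0455, 0.0455, 0.0455, 0.6364, 0.0909, giving H' = 1.2856.
Difference = |1.2060 − 1.2856| = 0.0796, i.e. 0.08 to 2 decimal places.

0.08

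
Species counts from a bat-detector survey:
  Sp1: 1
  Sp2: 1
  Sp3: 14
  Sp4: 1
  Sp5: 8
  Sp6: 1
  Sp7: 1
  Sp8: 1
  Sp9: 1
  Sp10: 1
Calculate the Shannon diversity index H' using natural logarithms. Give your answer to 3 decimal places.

1.615

Total N = 1+1+14+1+8+1+1+1+1+1 = 30, so the proportions are 0.03333, 0.03333, 0.46667, 0.03333, 0.26667, 0.03333, 0.03333, 0.03333, 0.03333, 0.03333 (working shown to 5 dp, full precision carried).
Each pᵢ ln pᵢ term: 0.03333×(-3.40120)=-0.11337, 0.03333×(-3.40120)=-0.11337, 0.46667×(-0.76214)=-0.35567, 0.03333×(-3.40120)=-0.11337, 0.26667×(-1.32176)=-0.35247, 0.03333×(-3.40120)=-0.11337, 0.03333×(-3.40120)=-0.11337, 0.03333×(-3.40120)=-0.11337, 0.03333×(-3.40120)=-0.11337, 0.03333×(-3.40120)=-0.11337.
Sum = -1.61512, so H' = 1.615.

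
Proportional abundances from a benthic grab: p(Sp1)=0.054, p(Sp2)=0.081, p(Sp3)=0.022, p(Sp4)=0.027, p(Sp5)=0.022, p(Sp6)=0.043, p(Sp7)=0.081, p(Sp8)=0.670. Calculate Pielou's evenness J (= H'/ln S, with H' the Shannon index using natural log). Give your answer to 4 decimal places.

0.5934

H' = −Σ pᵢ ln pᵢ = −((-0.157614) + (-0.203578) + (-0.083968) + (-0.097522) + (-0.083968) + (-0.135302) + (-0.203578) + (-0.268320)) = 1.233848 (working shown to 6 dp, full precision carried).
With S = 8 species, ln S = 2.079442, so J = 1.233848/2.079442 = 0.593356, i.e. 0.5934 to 4 decimal places.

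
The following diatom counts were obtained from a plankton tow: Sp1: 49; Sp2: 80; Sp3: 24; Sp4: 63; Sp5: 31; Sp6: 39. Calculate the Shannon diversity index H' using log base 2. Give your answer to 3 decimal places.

Total N = 49+80+24+63+31+39 = 286, so the proportions are 0.17133, 0.27972, 0.08392, 0.22028, 0.10839, 0.13636 (working shown to 5 dp, full precision carried).
Each pᵢ log₂ pᵢ term: 0.17133×(-2.54516)=-0.43606, 0.27972×(-1.83794)=-0.51411, 0.08392×(-3.57491)=-0.29999, 0.22028×(-2.18259)=-0.48078, 0.10839×(-3.20568)=-0.34747, 0.13636×(-2.87447)=-0.39197.
Sum = -2.47038, so H' = 2.470.

2.470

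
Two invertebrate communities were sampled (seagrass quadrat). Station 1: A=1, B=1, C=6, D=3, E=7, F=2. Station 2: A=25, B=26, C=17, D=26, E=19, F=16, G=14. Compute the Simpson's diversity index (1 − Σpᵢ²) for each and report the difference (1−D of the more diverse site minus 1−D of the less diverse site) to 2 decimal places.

0.10

Station 1: N=20, proportions 0.05, 0.05, 0.3, 0.15, 0.35, 0.1, giving 1−D = 0.7500 (working shown to 4 dp, full precision carried).
Station 2: N=143, proportions 0.1748, 0.1818, 0.1189, 0.1818, 0.1329, 0.1119, 0.0979, giving 1−D = 0.8494.
Difference = |0.7500 − 0.8494| = 0.0994, i.e. 0.10 to 2 decimal places.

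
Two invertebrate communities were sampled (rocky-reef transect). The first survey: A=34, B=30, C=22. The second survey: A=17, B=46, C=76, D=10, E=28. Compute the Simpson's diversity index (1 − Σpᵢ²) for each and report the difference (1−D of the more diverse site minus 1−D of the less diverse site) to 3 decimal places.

The first survey: N=86, proportions 0.39535, 0.34884, 0.25581, giving 1−D = 0.65657 (working shown to 5 dp, full precision carried).
The second survey: N=177, proportions 0.09605, 0.25989, 0.42938, 0.0565, 0.15819, giving 1−D = 0.71065.
Difference = |0.65657 − 0.71065| = 0.05408, i.e. 0.054 to 3 decimal places.

0.054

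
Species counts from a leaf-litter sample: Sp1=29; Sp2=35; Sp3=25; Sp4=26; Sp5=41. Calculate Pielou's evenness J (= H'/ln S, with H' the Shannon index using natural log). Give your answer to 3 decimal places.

Total N = 29+35+25+26+41 = 156, so the proportions are 0.1859, 0.22436, 0.16026, 0.16667, 0.26282 (working shown to 5 dp, full precision carried).
H' = −Σ pᵢ ln pᵢ = −((-0.31278) + (-0.33531) + (-0.29343) + (-0.29863) + (-0.35120)) = 1.59135.
With S = 5 species, ln S = 1.60944, so J = 1.59135/1.60944 = 0.98876, i.e. 0.989 to 3 decimal places.

0.989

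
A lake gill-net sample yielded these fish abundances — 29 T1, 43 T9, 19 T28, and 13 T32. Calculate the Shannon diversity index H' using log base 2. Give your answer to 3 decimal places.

Total N = 29+43+19+13 = 104, so the proportions are 0.27885, 0.41346, 0.18269, 0.125 (working shown to 5 dp, full precision carried).
Each pᵢ log₂ pᵢ term: 0.27885×(-1.84246)=-0.51376, 0.41346×(-1.27417)=-0.52682, 0.18269×(-2.45251)=-0.44806, 0.125×(-3.00000)=-0.37500.
Sum = -1.86364, so H' = 1.864.

1.864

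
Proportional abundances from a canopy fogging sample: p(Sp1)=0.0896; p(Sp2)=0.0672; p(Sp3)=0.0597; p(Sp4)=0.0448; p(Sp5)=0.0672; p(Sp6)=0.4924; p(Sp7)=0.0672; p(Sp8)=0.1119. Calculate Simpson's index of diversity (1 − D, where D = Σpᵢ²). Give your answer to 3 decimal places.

0.718

D = 0.0896² + 0.0672² + 0.0597² + 0.0448² + 0.0672² + 0.4924² + 0.0672² + 0.1119² = 0.00803 + 0.00452 + 0.00356 + 0.00201 + 0.00452 + 0.24246 + 0.00452 + 0.01252 = 0.28213 (working shown to 5 dp, full precision carried).
So 1 − D = 0.71787, i.e. 0.718 to 3 decimal places.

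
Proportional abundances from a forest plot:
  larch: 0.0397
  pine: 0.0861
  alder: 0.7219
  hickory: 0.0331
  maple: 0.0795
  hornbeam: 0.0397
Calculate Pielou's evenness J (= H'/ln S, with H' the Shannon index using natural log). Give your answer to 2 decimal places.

H' = −Σ pᵢ ln pᵢ = −((-0.1281) + (-0.2111) + (-0.2352) + (-0.1128) + (-0.2013) + (-0.1281)) = 1.0167 (working shown to 4 dp, full precision carried).
With S = 6 species, ln S = 1.7918, so J = 1.0167/1.7918 = 0.5674, i.e. 0.57 to 2 decimal places.

0.57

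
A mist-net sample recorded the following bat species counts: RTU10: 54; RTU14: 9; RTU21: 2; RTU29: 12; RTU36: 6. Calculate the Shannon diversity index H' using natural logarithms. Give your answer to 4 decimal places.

Total N = 54+9+2+12+6 = 83, so the proportions are 0.650602, 0.108434, 0.024096, 0.144578, 0.072289 (working shown to 6 dp, full precision carried).
Each pᵢ ln pᵢ term: 0.650602×(-0.429857)=-0.279666, 0.108434×(-2.221616)=-0.240898, 0.024096×(-3.725693)=-0.089776, 0.144578×(-1.933934)=-0.279605, 0.072289×(-2.627081)=-0.189909.
Sum = -1.079854, so H' = 1.0799.

1.0799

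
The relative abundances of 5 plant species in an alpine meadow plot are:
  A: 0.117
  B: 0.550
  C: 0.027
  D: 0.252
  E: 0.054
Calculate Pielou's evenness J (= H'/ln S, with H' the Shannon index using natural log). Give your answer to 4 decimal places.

H' = −Σ pᵢ ln pᵢ = −((-0.251033) + (-0.328810) + (-0.097522) + (-0.347338) + (-0.157614)) = 1.182317 (working shown to 6 dp, full precision carried).
With S = 5 species, ln S = 1.609438, so J = 1.182317/1.609438 = 0.734615, i.e. 0.7346 to 4 decimal places.

0.7346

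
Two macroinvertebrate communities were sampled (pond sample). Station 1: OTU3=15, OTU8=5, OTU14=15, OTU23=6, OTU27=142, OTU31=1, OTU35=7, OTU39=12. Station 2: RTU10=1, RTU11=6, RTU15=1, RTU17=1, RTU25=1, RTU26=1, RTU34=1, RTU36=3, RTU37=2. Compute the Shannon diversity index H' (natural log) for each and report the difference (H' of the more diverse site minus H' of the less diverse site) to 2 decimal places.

Station 1: N=203, proportions 0.0739, 0.0246, 0.0739, 0.0296, 0.6995, 0.0049, 0.0345, 0.0591, giving H' = 1.1398 (working shown to 4 dp, full precision carried).
Station 2: N=17, proportions 0.0588, 0.3529, 0.0588, 0.0588, 0.0588, 0.0588, 0.0588, 0.1765, 0.1176, giving H' = 1.9254.
Difference = |1.1398 − 1.9254| = 0.7856, i.e. 0.79 to 2 decimal places.

0.79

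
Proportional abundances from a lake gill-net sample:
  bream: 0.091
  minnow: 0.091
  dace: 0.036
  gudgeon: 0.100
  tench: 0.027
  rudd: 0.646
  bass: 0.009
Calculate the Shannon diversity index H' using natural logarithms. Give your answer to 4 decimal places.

Each pᵢ ln pᵢ term (working shown to 6 dp, full precision carried): 0.091×(-2.396896)=-0.218118, 0.091×(-2.396896)=-0.218118, 0.036×(-3.324236)=-0.119673, 0.1×(-2.302585)=-0.230259, 0.027×(-3.611918)=-0.097522, 0.646×(-0.436956)=-0.282273, 0.009×(-4.710531)=-0.042395.
Sum = -1.208356, so H' = 1.2084.

1.2084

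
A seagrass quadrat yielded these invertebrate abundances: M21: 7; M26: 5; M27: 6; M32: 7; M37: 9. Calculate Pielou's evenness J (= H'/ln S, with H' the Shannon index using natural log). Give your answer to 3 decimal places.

0.988

Total N = 7+5+6+7+9 = 34, so the proportions are 0.20588, 0.14706, 0.17647, 0.20588, 0.26471 (working shown to 5 dp, full precision carried).
H' = −Σ pᵢ ln pᵢ = −((-0.32539) + (-0.28190) + (-0.30611) + (-0.32539) + (-0.35183)) = 1.59061.
With S = 5 species, ln S = 1.60944, so J = 1.59061/1.60944 = 0.98830, i.e. 0.988 to 3 decimal places.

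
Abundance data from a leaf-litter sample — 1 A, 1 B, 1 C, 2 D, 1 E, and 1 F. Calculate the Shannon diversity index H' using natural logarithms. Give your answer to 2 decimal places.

Total N = 1+1+1+2+1+1 = 7, so the proportions are 0.1429, 0.1429, 0.1429, 0.2857, 0.1429, 0.1429 (working shown to 4 dp, full precision carried).
Each pᵢ ln pᵢ term: 0.1429×(-1.9459)=-0.2780, 0.1429×(-1.9459)=-0.2780, 0.1429×(-1.9459)=-0.2780, 0.2857×(-1.2528)=-0.3579, 0.1429×(-1.9459)=-0.2780, 0.1429×(-1.9459)=-0.2780.
Sum = -1.7479, so H' = 1.75.

1.75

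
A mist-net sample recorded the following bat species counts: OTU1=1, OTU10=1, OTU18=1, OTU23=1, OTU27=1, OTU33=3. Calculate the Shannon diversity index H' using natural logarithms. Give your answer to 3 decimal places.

1.667

Total N = 1+1+1+1+1+3 = 8, so the proportions are 0.125, 0.125, 0.125, 0.125, 0.125, 0.375 (working shown to 5 dp, full precision carried).
Each pᵢ ln pᵢ term: 0.125×(-2.07944)=-0.25993, 0.125×(-2.07944)=-0.25993, 0.125×(-2.07944)=-0.25993, 0.125×(-2.07944)=-0.25993, 0.125×(-2.07944)=-0.25993, 0.375×(-0.98083)=-0.36781.
Sum = -1.66746, so H' = 1.667.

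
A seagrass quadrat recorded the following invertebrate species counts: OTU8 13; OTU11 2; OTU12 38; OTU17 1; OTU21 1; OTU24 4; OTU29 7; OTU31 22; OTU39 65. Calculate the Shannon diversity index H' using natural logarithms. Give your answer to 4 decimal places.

Total N = 13+2+38+1+1+4+7+22+65 = 153, so the proportions are 0.084967, 0.013072, 0.248366, 0.006536, 0.006536, 0.026144, 0.045752, 0.143791, 0.424837 (working shown to 6 dp, full precision carried).
Each pᵢ ln pᵢ term: 0.084967×(-2.465489)=-0.209486, 0.013072×(-4.337291)=-0.056697, 0.248366×(-1.392852)=-0.345937, 0.006536×(-5.030438)=-0.032879, 0.006536×(-5.030438)=-0.032879, 0.026144×(-3.644144)=-0.095272, 0.045752×(-3.084528)=-0.141122, 0.143791×(-1.939395)=-0.278867, 0.424837×(-0.856051)=-0.363682.
Sum = -1.556820, so H' = 1.5568.

1.5568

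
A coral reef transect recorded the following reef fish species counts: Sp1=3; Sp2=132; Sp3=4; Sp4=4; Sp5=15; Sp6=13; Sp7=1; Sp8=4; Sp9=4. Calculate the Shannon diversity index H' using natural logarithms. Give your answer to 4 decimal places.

Total N = 3+132+4+4+15+13+1+4+4 = 180, so the proportions are 0.016667, 0.733333, 0.022222, 0.022222, 0.083333, 0.072222, 0.005556, 0.022222, 0.022222 (working shown to 6 dp, full precision carried).
Each pᵢ ln pᵢ term: 0.016667×(-4.094345)=-0.068239, 0.733333×(-0.310155)=-0.227447, 0.022222×(-3.806662)=-0.084592, 0.022222×(-3.806662)=-0.084592, 0.083333×(-2.484907)=-0.207076, 0.072222×(-2.628007)=-0.189801, 0.005556×(-5.192957)=-0.028850, 0.022222×(-3.806662)=-0.084592, 0.022222×(-3.806662)=-0.084592.
Sum = -1.059782, so H' = 1.0598.

1.0598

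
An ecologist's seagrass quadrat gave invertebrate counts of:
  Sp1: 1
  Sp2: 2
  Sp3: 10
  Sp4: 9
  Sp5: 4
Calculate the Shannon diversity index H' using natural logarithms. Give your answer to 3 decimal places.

1.345

Total N = 1+2+10+9+4 = 26, so the proportions are 0.03846, 0.07692, 0.38462, 0.34615, 0.15385 (working shown to 5 dp, full precision carried).
Each pᵢ ln pᵢ term: 0.03846×(-3.25810)=-0.12531, 0.07692×(-2.56495)=-0.19730, 0.38462×(-0.95551)=-0.36750, 0.34615×(-1.06087)=-0.36722, 0.15385×(-1.87180)=-0.28797.
Sum = -1.34531, so H' = 1.345.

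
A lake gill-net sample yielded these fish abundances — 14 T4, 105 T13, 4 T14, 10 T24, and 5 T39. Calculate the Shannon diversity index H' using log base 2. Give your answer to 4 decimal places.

1.2308

Total N = 14+105+4+10+5 = 138, so the proportions are 0.101449, 0.76087, 0.028986, 0.072464, 0.036232 (working shown to 6 dp, full precision carried).
Each pᵢ log₂ pᵢ term: 0.101449×(-3.301170)=-0.334901, 0.76087×(-0.394279)=-0.299995, 0.028986×(-5.108524)=-0.148073, 0.072464×(-3.786596)=-0.274391, 0.036232×(-4.786596)=-0.173427.
Sum = -1.230788, so H' = 1.2308.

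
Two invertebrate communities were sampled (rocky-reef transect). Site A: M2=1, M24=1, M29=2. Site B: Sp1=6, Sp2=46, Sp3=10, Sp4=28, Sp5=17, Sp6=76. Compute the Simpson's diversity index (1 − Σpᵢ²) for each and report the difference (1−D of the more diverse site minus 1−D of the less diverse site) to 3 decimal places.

0.103

Site A: N=4, proportions 0.25, 0.25, 0.5, giving 1−D = 0.62500 (working shown to 5 dp, full precision carried).
Site B: N=183, proportions 0.03279, 0.25137, 0.05464, 0.15301, 0.0929, 0.4153, giving 1−D = 0.72824.
Difference = |0.62500 − 0.72824| = 0.10324, i.e. 0.103 to 3 decimal places.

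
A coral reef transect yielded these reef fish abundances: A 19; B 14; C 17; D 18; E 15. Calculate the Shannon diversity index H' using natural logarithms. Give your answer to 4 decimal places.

Total N = 19+14+17+18+15 = 83, so the proportions are 0.228916, 0.168675, 0.204819, 0.216867, 0.180723 (working shown to 6 dp, full precision carried).
Each pᵢ ln pᵢ term: 0.228916×(-1.474402)=-0.337514, 0.168675×(-1.779783)=-0.300204, 0.204819×(-1.585627)=-0.324767, 0.216867×(-1.528469)=-0.331475, 0.180723×(-1.710790)=-0.309179.
Sum = -1.603139, so H' = 1.6031.

1.6031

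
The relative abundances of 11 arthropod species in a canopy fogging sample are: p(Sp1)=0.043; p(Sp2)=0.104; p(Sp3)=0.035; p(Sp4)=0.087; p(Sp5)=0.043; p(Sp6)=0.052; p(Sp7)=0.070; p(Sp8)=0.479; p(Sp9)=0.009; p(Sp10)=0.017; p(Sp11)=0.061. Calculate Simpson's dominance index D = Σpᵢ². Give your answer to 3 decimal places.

D = 0.043² + 0.104² + 0.035² + 0.087² + 0.043² + 0.052² + 0.07² + 0.479² + 0.009² + 0.017² + 0.061² = 0.00185 + 0.01082 + 0.00123 + 0.00757 + 0.00185 + 0.00270 + 0.00490 + 0.22944 + 0.00008 + 0.00029 + 0.00372 = 0.26444 (working shown to 5 dp, full precision carried).
To 3 decimal places, D = 0.264.

0.264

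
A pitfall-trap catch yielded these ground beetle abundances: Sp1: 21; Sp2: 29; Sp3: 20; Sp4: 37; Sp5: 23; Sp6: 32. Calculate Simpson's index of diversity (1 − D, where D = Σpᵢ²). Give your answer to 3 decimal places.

Total N = 21+29+20+37+23+32 = 162, so the proportions are 0.12963, 0.17901, 0.12346, 0.2284, 0.14198, 0.19753 (working shown to 5 dp, full precision carried).
D = 0.12963² + 0.17901² + 0.12346² + 0.2284² + 0.14198² + 0.19753² = 0.01680 + 0.03205 + 0.01524 + 0.05216 + 0.02016 + 0.03902 = 0.17543.
So 1 − D = 0.82457, i.e. 0.825 to 3 decimal places.

0.825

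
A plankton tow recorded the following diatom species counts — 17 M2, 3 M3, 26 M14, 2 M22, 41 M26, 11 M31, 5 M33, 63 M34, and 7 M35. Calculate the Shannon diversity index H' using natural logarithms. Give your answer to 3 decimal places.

1.743

Total N = 17+3+26+2+41+11+5+63+7 = 175, so the proportions are 0.09714, 0.01714, 0.14857, 0.01143, 0.23429, 0.06286, 0.02857, 0.36, 0.04 (working shown to 5 dp, full precision carried).
Each pᵢ ln pᵢ term: 0.09714×(-2.33157)=-0.22650, 0.01714×(-4.06617)=-0.06971, 0.14857×(-1.90669)=-0.28328, 0.01143×(-4.47164)=-0.05110, 0.23429×(-1.45121)=-0.34000, 0.06286×(-2.76689)=-0.17392, 0.02857×(-3.55535)=-0.10158, 0.36×(-1.02165)=-0.36779, 0.04×(-3.21888)=-0.12876.
Sum = -1.74263, so H' = 1.743.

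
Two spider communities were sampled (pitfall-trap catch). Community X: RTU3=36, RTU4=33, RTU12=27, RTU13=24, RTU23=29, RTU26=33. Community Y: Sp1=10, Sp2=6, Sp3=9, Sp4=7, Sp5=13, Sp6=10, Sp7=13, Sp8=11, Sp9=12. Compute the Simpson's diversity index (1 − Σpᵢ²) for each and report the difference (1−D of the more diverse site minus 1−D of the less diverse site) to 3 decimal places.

Community X: N=182, proportions 0.1978022, 0.1813187, 0.1483516, 0.1318681, 0.1593407, 0.1813187, giving 1−D = 0.8303345 (working shown to 7 dp, full precision carried).
Community Y: N=91, proportions 0.1098901, 0.0659341, 0.0989011, 0.0769231, 0.1428571, 0.1098901, 0.1428571, 0.1208791, 0.1318681, giving 1−D = 0.8829851.
Difference = |0.8303345 − 0.8829851| = 0.0526506, i.e. 0.053 to 3 decimal places.

0.053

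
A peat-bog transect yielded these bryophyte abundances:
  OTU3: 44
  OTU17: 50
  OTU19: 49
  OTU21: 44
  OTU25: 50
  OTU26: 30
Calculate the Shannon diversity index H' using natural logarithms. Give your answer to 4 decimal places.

Total N = 44+50+49+44+50+30 = 267, so the proportions are 0.164794, 0.187266, 0.183521, 0.164794, 0.187266, 0.11236 (working shown to 6 dp, full precision carried).
Each pᵢ ln pᵢ term: 0.164794×(-1.803059)=-0.297133, 0.187266×(-1.675226)=-0.313713, 0.183521×(-1.695428)=-0.311146, 0.164794×(-1.803059)=-0.297133, 0.187266×(-1.675226)=-0.313713, 0.11236×(-2.186051)=-0.245624.
Sum = -1.778462, so H' = 1.7785.

1.7785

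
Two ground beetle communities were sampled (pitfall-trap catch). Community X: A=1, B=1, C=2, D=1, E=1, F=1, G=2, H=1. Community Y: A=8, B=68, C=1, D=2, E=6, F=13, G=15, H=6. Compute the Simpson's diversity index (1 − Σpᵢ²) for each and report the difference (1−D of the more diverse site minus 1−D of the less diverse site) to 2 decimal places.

0.22

Community X: N=10, proportions 0.1, 0.1, 0.2, 0.1, 0.1, 0.1, 0.2, 0.1, giving 1−D = 0.8600 (working shown to 4 dp, full precision carried).
Community Y: N=119, proportions 0.0672, 0.5714, 0.0084, 0.0168, 0.0504, 0.1092, 0.1261, 0.0504, giving 1−D = 0.6357.
Difference = |0.8600 − 0.6357| = 0.2243, i.e. 0.22 to 2 decimal places.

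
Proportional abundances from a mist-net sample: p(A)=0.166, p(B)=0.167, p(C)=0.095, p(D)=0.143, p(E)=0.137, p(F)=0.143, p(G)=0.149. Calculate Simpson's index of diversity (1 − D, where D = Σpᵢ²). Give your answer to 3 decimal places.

D = 0.166² + 0.167² + 0.095² + 0.143² + 0.137² + 0.143² + 0.149² = 0.02756 + 0.02789 + 0.00903 + 0.02045 + 0.01877 + 0.02045 + 0.02220 = 0.14634 (working shown to 5 dp, full precision carried).
So 1 − D = 0.85366, i.e. 0.854 to 3 decimal places.

0.854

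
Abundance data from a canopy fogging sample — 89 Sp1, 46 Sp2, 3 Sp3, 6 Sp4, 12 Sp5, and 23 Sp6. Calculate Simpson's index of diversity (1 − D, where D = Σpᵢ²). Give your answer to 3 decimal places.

0.664

Total N = 89+46+3+6+12+23 = 179, so the proportions are 0.49721, 0.25698, 0.01676, 0.03352, 0.06704, 0.12849 (working shown to 5 dp, full precision carried).
D = 0.49721² + 0.25698² + 0.01676² + 0.03352² + 0.06704² + 0.12849² = 0.24721 + 0.06604 + 0.00028 + 0.00112 + 0.00449 + 0.01651 = 0.33566.
So 1 − D = 0.66434, i.e. 0.664 to 3 decimal places.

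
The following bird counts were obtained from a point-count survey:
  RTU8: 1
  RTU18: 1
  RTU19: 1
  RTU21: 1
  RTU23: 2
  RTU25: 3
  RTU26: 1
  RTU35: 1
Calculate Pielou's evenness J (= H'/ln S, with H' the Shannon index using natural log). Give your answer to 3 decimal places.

0.948

Total N = 1+1+1+1+2+3+1+1 = 11, so the proportions are 0.09091, 0.09091, 0.09091, 0.09091, 0.18182, 0.27273, 0.09091, 0.09091 (working shown to 5 dp, full precision carried).
H' = −Σ pᵢ ln pᵢ = −((-0.21799) + (-0.21799) + (-0.21799) + (-0.21799) + (-0.30995) + (-0.35435) + (-0.21799) + (-0.21799)) = 1.97225.
With S = 8 species, ln S = 2.07944, so J = 1.97225/2.07944 = 0.94845, i.e. 0.948 to 3 decimal places.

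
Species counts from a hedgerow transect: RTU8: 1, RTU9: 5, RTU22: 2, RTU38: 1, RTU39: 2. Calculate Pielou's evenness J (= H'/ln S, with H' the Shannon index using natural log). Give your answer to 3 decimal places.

Total N = 1+5+2+1+2 = 11, so the proportions are 0.09091, 0.45455, 0.18182, 0.09091, 0.18182 (working shown to 5 dp, full precision carried).
H' = −Σ pᵢ ln pᵢ = −((-0.21799) + (-0.35839) + (-0.30995) + (-0.21799) + (-0.30995)) = 1.41428.
With S = 5 species, ln S = 1.60944, so J = 1.41428/1.60944 = 0.87874, i.e. 0.879 to 3 decimal places.

0.879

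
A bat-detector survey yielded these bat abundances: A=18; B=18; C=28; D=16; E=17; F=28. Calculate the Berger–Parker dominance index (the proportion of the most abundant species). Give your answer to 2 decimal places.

Total N = 18+18+28+16+17+28 = 125, so the proportions are 0.144, 0.144, 0.224, 0.128, 0.136, 0.224 (working shown to 4 dp, full precision carried).
The largest proportion is 0.224, i.e. d = 0.22 to 2 decimal places.

0.22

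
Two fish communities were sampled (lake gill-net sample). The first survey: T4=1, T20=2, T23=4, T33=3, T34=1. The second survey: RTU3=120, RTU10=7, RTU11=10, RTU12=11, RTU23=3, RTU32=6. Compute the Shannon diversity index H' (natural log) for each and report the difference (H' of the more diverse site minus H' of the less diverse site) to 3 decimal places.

The first survey: N=11, proportions 0.09091, 0.18182, 0.36364, 0.27273, 0.09091, giving H' = 1.46814 (working shown to 5 dp, full precision carried).
The second survey: N=157, proportions 0.76433, 0.04459, 0.06369, 0.07006, 0.01911, 0.03822, giving H' = 0.90612.
Difference = |1.46814 − 0.90612| = 0.56202, i.e. 0.562 to 3 decimal places.

0.562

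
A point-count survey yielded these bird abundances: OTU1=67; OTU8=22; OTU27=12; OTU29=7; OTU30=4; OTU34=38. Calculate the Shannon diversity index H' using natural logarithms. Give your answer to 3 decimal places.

Total N = 67+22+12+7+4+38 = 150, so the proportions are 0.44667, 0.14667, 0.08, 0.04667, 0.02667, 0.25333 (working shown to 5 dp, full precision carried).
Each pᵢ ln pᵢ term: 0.44667×(-0.80594)=-0.35999, 0.14667×(-1.91959)=-0.28154, 0.08×(-2.52573)=-0.20206, 0.04667×(-3.06473)=-0.14302, 0.02667×(-3.62434)=-0.09665, 0.25333×(-1.37305)=-0.34784.
Sum = -1.43110, so H' = 1.431.

1.431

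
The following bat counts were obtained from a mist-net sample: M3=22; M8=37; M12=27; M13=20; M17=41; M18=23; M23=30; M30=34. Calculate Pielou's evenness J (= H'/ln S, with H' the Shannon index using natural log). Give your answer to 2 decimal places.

Total N = 22+37+27+20+41+23+30+34 = 234, so the proportions are 0.094, 0.1581, 0.1154, 0.0855, 0.1752, 0.0983, 0.1282, 0.1453 (working shown to 4 dp, full precision carried).
H' = −Σ pᵢ ln pᵢ = −((-0.2223) + (-0.2916) + (-0.2492) + (-0.2102) + (-0.3052) + (-0.2280) + (-0.2633) + (-0.2803)) = 2.0501.
With S = 8 species, ln S = 2.0794, so J = 2.0501/2.0794 = 0.9859, i.e. 0.99 to 2 decimal places.

0.99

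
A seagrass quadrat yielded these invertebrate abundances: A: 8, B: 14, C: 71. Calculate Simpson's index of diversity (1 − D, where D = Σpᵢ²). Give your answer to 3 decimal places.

0.387

Total N = 8+14+71 = 93, so the proportions are 0.08602, 0.15054, 0.76344 (working shown to 5 dp, full precision carried).
D = 0.08602² + 0.15054² + 0.76344² = 0.00740 + 0.02266 + 0.58284 = 0.61290.
So 1 − D = 0.38710, i.e. 0.387 to 3 decimal places.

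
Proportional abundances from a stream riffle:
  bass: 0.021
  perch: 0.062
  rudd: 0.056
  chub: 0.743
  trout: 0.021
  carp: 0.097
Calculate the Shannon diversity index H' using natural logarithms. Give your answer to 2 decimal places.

0.94

Each pᵢ ln pᵢ term (working shown to 4 dp, full precision carried): 0.021×(-3.8632)=-0.0811, 0.062×(-2.7806)=-0.1724, 0.056×(-2.8824)=-0.1614, 0.743×(-0.2971)=-0.2207, 0.021×(-3.8632)=-0.0811, 0.097×(-2.3330)=-0.2263.
Sum = -0.9431, so H' = 0.94.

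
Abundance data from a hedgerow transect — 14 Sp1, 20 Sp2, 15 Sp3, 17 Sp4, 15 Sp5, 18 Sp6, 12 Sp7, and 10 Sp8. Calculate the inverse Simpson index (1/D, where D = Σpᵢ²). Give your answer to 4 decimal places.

7.6936

Total N = 14+20+15+17+15+18+12+10 = 121, so the proportions are 0.11570248, 0.16528926, 0.12396694, 0.14049587, 0.12396694, 0.14876033, 0.09917355, 0.08264463 (working shown to 8 dp, full precision carried).
D = 0.11570248² + 0.16528926² + 0.12396694² + 0.14049587² + 0.12396694² + 0.14876033² + 0.09917355² + 0.08264463² = 0.01338706 + 0.02732054 + 0.01536780 + 0.01973909 + 0.01536780 + 0.02212964 + 0.00983539 + 0.00683013 = 0.12997746.
So 1/D = 7.693642, i.e. 7.6936 to 4 decimal places.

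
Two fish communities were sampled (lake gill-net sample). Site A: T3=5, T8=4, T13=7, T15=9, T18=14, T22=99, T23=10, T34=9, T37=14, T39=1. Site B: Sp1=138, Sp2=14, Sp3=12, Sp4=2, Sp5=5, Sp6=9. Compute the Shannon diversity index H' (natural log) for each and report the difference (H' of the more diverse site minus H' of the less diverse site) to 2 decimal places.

0.67

Site A: N=172, proportions 0.0291, 0.0233, 0.0407, 0.0523, 0.0814, 0.5756, 0.0581, 0.0523, 0.0814, 0.0058, giving H' = 1.5510 (working shown to 4 dp, full precision carried).
Site B: N=180, proportions 0.7667, 0.0778, 0.0667, 0.0111, 0.0278, 0.05, giving H' = 0.8822.
Difference = |1.5510 − 0.8822| = 0.6688, i.e. 0.67 to 2 decimal places.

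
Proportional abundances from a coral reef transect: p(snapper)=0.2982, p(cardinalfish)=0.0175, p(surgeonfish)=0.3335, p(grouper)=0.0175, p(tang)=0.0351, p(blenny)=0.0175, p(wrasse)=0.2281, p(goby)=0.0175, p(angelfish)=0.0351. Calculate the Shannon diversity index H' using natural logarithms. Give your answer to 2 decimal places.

Each pᵢ ln pᵢ term (working shown to 4 dp, full precision carried): 0.2982×(-1.2100)=-0.3608, 0.0175×(-4.0456)=-0.0708, 0.3335×(-1.0981)=-0.3662, 0.0175×(-4.0456)=-0.0708, 0.0351×(-3.3496)=-0.1176, 0.0175×(-4.0456)=-0.0708, 0.2281×(-1.4780)=-0.3371, 0.0175×(-4.0456)=-0.0708, 0.0351×(-3.3496)=-0.1176.
Sum = -1.5825, so H' = 1.58.

1.58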